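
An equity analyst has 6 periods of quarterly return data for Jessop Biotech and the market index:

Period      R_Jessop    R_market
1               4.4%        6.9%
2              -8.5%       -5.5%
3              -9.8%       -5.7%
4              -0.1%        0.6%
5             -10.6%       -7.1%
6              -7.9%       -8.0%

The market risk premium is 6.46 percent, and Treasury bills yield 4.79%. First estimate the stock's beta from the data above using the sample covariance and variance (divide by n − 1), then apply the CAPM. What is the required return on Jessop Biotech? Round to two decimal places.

Mean R_i = (4.4 − 8.5 − 9.8 − 0.1 − 10.6 − 7.9) / 6 = -5.4167%
Mean R_m = (6.9 − 5.5 − 5.7 + 0.6 − 7.1 − 8.0) / 6 = -3.1333%
Σ(R_i − R̄_i)(R_m − R̄_m) = 169.5367  ⇒  Cov = 169.5367 / 5 = 33.9073
Σ(R_m − R̄_m)² = 166.2133  ⇒  Var(R_m) = 166.2133 / 5 = 33.2427
β = Cov / Var(R_m) = 33.9073 / 33.2427 = 1.0200
E(R) = R_f + β × MRP = 4.79% + 1.0200 × 6.46% = 11.38%

11.38%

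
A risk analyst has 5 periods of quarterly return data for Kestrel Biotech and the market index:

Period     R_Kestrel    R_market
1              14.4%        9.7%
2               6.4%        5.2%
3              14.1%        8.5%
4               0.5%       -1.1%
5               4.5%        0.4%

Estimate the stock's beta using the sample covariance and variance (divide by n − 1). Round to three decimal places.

1.231

Mean R_i = (14.4 + 6.4 + 14.1 + 0.5 + 4.5) / 5 = 7.9800%
Mean R_m = (9.7 + 5.2 + 8.5 − 1.1 + 0.4) / 5 = 4.5400%
Σ(R_i − R̄_i)(R_m − R̄_m) = 112.9140  ⇒  Cov = 112.9140 / 4 = 28.2285
Σ(R_m − R̄_m)² = 91.6920  ⇒  Var(R_m) = 91.6920 / 4 = 22.9230
β = Cov / Var(R_m) = 28.2285 / 22.9230 = 1.2314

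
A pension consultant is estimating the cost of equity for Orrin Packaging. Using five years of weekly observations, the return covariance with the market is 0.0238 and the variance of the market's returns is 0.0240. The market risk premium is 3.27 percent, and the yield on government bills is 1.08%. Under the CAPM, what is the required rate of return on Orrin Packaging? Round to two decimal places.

β = Cov(R_i, R_m) / Var(R_m) = 0.0238 / 0.0240 = 0.9917
E(R) = R_f + β × MRP = 1.08% + 0.9917 × 3.27% = 4.32%

4.32%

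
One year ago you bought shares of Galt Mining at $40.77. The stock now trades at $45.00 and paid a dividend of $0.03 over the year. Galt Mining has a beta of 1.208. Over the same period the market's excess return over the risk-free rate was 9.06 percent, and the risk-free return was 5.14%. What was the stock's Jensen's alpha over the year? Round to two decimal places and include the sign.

-5.64%

Realised HPR = (P1 + D1 − P0) / P0 = (45.00 + 0.03 − 40.77) / 40.77 = 4.26 / 40.77 = 10.4489%
CAPM required = R_f + β·MRP = 5.14% + 1.208 × 9.06% = 16.08448%
α = realised − required = 10.4489% − 16.08448% = -5.64%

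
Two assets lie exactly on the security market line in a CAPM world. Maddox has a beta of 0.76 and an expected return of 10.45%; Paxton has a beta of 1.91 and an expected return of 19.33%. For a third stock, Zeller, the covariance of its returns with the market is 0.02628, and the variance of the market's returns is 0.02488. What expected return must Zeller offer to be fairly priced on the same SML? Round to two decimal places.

MRP = (19.33% − 10.45%) / (1.91 − 0.76) = 7.7217%
R_f = 10.45% − 0.76 × 7.7217% = 4.5815%
β_Zeller = Cov / Var(R_m) = 0.02628 / 0.02488 = 1.0563
E(R_Zeller) = R_f + β × MRP = 4.5815% + 1.0563 × 7.7217% = 12.74%

12.74%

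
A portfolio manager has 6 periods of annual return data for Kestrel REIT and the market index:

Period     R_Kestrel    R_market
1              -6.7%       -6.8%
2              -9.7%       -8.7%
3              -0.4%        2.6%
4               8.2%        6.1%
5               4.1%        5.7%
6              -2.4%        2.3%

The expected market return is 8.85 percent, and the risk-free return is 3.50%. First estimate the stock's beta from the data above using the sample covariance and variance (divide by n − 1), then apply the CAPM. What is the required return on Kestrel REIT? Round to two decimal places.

Mean R_i = (-6.7 − 9.7 − 0.4 + 8.2 + 4.1 − 2.4) / 6 = -1.1500%
Mean R_m = (-6.8 − 8.7 + 2.6 + 6.1 + 5.7 + 2.3) / 6 = 0.2000%
Σ(R_i − R̄_i)(R_m − R̄_m) = 198.1600  ⇒  Cov = 198.1600 / 5 = 39.6320
Σ(R_m − R̄_m)² = 203.4400  ⇒  Var(R_m) = 203.4400 / 5 = 40.6880
β = Cov / Var(R_m) = 39.6320 / 40.6880 = 0.9740
MRP = 8.85% − 3.50% = 5.35%
E(R) = R_f + β × MRP = 3.50% + 0.9740 × 5.35% = 8.71%

8.71%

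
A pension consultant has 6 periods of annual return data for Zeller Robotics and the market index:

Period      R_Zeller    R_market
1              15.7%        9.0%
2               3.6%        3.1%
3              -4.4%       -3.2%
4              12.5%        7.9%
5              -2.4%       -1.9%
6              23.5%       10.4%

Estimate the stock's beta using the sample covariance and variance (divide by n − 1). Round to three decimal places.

1.840

Mean R_i = (15.7 + 3.6 − 4.4 + 12.5 − 2.4 + 23.5) / 6 = 8.0833%
Mean R_m = (9.0 + 3.1 − 3.2 + 7.9 − 1.9 + 10.4) / 6 = 4.2167%
Σ(R_i − R̄_i)(R_m − R̄_m) = 309.7417  ⇒  Cov = 309.7417 / 5 = 61.9483
Σ(R_m − R̄_m)² = 168.3483  ⇒  Var(R_m) = 168.3483 / 5 = 33.6697
β = Cov / Var(R_m) = 61.9483 / 33.6697 = 1.8399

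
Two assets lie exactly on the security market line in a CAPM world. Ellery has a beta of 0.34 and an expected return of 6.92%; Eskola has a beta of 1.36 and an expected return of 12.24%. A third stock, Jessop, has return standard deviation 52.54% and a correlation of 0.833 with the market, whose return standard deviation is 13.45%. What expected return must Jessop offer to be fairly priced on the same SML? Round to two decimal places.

22.12%

MRP = (12.24% − 6.92%) / (1.36 − 0.34) = 5.2157%
R_f = 6.92% − 0.34 × 5.2157% = 5.1467%
β_Jessop = ρ·σ_i/σ_m = 0.833 × 52.54 / 13.45 = 3.2540
E(R_Jessop) = R_f + β × MRP = 5.1467% + 3.2540 × 5.2157% = 22.12%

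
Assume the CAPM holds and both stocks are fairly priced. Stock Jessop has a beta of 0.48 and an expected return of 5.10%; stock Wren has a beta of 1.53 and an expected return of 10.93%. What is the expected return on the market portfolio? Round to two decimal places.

7.99%

Both satisfy E(R) = R_f + β·MRP, so the slope of the SML is
MRP = (10.93% − 5.10%) / (1.53 − 0.48) = 5.83% / 1.05 = 5.5524%
R_f = E(R_Jessop) − β_Jessop·MRP = 5.10% − 0.48 × 5.5524% = 2.4348%
E(R_m) = R_f + MRP = 2.4348% + 5.5524% = 7.99%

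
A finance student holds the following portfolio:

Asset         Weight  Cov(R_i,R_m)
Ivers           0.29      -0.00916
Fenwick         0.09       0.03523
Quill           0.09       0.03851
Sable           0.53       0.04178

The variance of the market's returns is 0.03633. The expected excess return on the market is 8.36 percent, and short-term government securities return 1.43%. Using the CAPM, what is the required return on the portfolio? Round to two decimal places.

7.44%

β_Ivers = -0.00916 / 0.03633 = -0.2521
β_Fenwick = 0.03523 / 0.03633 = 0.9697
β_Quill = 0.03851 / 0.03633 = 1.0600
β_Sable = 0.04178 / 0.03633 = 1.1500
β_P = Σ w_i β_i = 0.29×-0.2521 + 0.09×0.9697 + 0.09×1.0600 + 0.53×1.1500 = 0.7191
E(R_P) = R_f + β_P × MRP = 1.43% + 0.7191 × 8.36% = 7.44%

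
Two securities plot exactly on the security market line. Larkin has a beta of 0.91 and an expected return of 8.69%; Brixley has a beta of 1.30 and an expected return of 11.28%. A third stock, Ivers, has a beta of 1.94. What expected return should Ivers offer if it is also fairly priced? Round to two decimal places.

15.53%

MRP (SML slope) = (11.28% − 8.69%) / (1.30 − 0.91) = 2.59% / 0.39 = 6.6410%
R_f (intercept) = 8.69% − 0.91 × 6.6410% = 2.6467%
E(R_Ivers) = R_f + β × MRP = 2.6467% + 1.94 × 6.6410% = 15.53%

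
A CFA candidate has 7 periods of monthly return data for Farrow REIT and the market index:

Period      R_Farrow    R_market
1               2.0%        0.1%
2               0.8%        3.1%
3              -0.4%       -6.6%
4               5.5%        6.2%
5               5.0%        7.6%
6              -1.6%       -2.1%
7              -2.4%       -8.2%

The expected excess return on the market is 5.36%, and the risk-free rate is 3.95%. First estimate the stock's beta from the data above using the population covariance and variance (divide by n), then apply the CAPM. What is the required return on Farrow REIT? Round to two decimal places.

6.38%

Mean R_i = (2.0 + 0.8 − 0.4 + 5.5 + 5.0 − 1.6 − 2.4) / 7 = 1.2714%
Mean R_m = (0.1 + 3.1 − 6.6 + 6.2 + 7.6 − 2.1 − 8.2) / 7 = 0.0143%
Σ(R_i − R̄_i)(R_m − R̄_m) = 100.3329  ⇒  Cov = 100.3329 / 7 = 14.3333
Σ(R_m − R̄_m)² = 221.0286  ⇒  Var(R_m) = 221.0286 / 7 = 31.5755
β = Cov / Var(R_m) = 14.3333 / 31.5755 = 0.4539
E(R) = R_f + β × MRP = 3.95% + 0.4539 × 5.36% = 6.38%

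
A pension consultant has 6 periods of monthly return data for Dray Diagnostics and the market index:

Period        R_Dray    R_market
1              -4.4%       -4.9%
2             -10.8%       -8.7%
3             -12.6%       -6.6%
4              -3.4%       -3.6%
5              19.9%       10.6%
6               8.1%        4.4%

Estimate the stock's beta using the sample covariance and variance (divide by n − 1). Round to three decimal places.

Mean R_i = (-4.4 − 10.8 − 12.6 − 3.4 + 19.9 + 8.1) / 6 = -0.5333%
Mean R_m = (-4.9 − 8.7 − 6.6 − 3.6 + 10.6 + 4.4) / 6 = -1.4667%
Σ(R_i − R̄_i)(R_m − R̄_m) = 452.8067  ⇒  Cov = 452.8067 / 5 = 90.5613
Σ(R_m − R̄_m)² = 275.0333  ⇒  Var(R_m) = 275.0333 / 5 = 55.0067
β = Cov / Var(R_m) = 90.5613 / 55.0067 = 1.6464

1.646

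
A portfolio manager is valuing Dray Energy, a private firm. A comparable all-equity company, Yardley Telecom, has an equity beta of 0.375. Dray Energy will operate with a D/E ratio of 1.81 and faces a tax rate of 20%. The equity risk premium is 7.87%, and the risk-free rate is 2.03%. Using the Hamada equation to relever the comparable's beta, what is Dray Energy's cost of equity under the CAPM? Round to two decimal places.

β_L = β_U × [1 + (1 − t)(D/E)] = 0.375 × [1 + (1 − 0.20) × 1.81]
    = 0.375 × [1 + 0.80 × 1.81] = 0.375 × 2.4480 = 0.9180
E(R) = R_f + β_L × MRP = 2.03% + 0.9180 × 7.87% = 9.25%

9.25%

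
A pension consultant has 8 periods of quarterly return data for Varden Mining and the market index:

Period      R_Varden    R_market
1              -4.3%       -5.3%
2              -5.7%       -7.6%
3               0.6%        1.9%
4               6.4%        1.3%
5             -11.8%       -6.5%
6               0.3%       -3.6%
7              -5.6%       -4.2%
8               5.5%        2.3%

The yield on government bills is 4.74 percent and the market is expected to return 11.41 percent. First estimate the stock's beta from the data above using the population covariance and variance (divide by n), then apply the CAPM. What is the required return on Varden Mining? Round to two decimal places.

13.66%

Mean R_i = (-4.3 − 5.7 + 0.6 + 6.4 − 11.8 + 0.3 − 5.6 + 5.5) / 8 = -1.8250%
Mean R_m = (-5.3 − 7.6 + 1.9 + 1.3 − 6.5 − 3.6 − 4.2 + 2.3) / 8 = -2.7125%
Σ(R_i − R̄_i)(R_m − R̄_m) = 147.7575  ⇒  Cov = 147.7575 / 8 = 18.4697
Σ(R_m − R̄_m)² = 110.4288  ⇒  Var(R_m) = 110.4288 / 8 = 13.8036
β = Cov / Var(R_m) = 18.4697 / 13.8036 = 1.3380
MRP = 11.41% − 4.74% = 6.67%
E(R) = R_f + β × MRP = 4.74% + 1.3380 × 6.67% = 13.66%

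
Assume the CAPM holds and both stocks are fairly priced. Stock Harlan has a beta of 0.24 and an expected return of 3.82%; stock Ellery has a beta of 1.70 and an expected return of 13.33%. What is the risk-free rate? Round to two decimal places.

2.26%

Both satisfy E(R) = R_f + β·MRP, so the slope of the SML is
MRP = (13.33% − 3.82%) / (1.70 − 0.24) = 9.51% / 1.46 = 6.5137%
R_f = E(R_Harlan) − β_Harlan·MRP = 3.82% − 0.24 × 6.5137% = 2.2567%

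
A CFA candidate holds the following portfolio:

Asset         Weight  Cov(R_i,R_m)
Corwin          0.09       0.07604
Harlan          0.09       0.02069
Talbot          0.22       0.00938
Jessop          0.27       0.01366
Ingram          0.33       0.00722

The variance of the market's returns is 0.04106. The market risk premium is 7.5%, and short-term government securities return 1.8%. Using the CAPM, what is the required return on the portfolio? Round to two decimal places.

β_Corwin = 0.07604 / 0.04106 = 1.8519
β_Harlan = 0.02069 / 0.04106 = 0.5039
β_Talbot = 0.00938 / 0.04106 = 0.2284
β_Jessop = 0.01366 / 0.04106 = 0.3327
β_Ingram = 0.00722 / 0.04106 = 0.1758
β_P = Σ w_i β_i = 0.09×1.8519 + 0.09×0.5039 + 0.22×0.2284 + 0.27×0.3327 + 0.33×0.1758 = 0.4101
E(R_P) = R_f + β_P × MRP = 1.8% + 0.4101 × 7.5% = 4.88%

4.88%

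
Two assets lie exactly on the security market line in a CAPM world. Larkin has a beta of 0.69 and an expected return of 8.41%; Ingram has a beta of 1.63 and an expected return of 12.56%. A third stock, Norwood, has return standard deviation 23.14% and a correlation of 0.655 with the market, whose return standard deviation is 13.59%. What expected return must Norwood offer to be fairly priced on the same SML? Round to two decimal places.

10.29%

MRP = (12.56% − 8.41%) / (1.63 − 0.69) = 4.4149%
R_f = 8.41% − 0.69 × 4.4149% = 5.3637%
β_Norwood = ρ·σ_i/σ_m = 0.655 × 23.14 / 13.59 = 1.1153
E(R_Norwood) = R_f + β × MRP = 5.3637% + 1.1153 × 4.4149% = 10.29%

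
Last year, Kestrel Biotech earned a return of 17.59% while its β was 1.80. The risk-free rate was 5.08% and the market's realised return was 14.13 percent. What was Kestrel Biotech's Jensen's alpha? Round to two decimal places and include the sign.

-3.78%

Market excess return = 14.13% − 5.08% = 9.05%
CAPM benchmark = R_f + β(R_m − R_f) = 5.08% + 1.80 × 9.05% = 21.3700%
α = actual − benchmark = 17.59% − 21.3700% = -3.78%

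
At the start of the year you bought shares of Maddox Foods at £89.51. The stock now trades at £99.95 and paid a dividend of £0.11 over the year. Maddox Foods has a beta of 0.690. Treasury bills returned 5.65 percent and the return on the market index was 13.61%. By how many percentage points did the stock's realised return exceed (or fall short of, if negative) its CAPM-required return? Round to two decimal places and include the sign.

Realised HPR = (P1 + D1 − P0) / P0 = (99.95 + 0.11 − 89.51) / 89.51 = 10.55 / 89.51 = 11.7864%
MRP = 13.61% − 5.65% = 7.96%
CAPM required = R_f + β·MRP = 5.65% + 0.690 × 7.96% = 11.14240%
α = realised − required = 11.7864% − 11.14240% = +0.64%

+0.64%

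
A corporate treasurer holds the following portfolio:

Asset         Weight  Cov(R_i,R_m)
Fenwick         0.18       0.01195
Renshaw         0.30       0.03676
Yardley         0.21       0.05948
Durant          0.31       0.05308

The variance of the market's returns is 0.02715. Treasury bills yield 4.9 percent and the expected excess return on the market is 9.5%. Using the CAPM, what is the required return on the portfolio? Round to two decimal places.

19.64%

β_Fenwick = 0.01195 / 0.02715 = 0.4401
β_Renshaw = 0.03676 / 0.02715 = 1.3540
β_Yardley = 0.05948 / 0.02715 = 2.1908
β_Durant = 0.05308 / 0.02715 = 1.9551
β_P = Σ w_i β_i = 0.18×0.4401 + 0.30×1.3540 + 0.21×2.1908 + 0.31×1.9551 = 1.5516
E(R_P) = R_f + β_P × MRP = 4.9% + 1.5516 × 9.5% = 19.64%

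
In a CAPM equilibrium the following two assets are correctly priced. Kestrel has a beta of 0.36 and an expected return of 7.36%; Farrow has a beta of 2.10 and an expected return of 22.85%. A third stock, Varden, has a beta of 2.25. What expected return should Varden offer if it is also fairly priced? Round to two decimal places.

24.19%

MRP (SML slope) = (22.85% − 7.36%) / (2.10 − 0.36) = 15.49% / 1.74 = 8.9023%
R_f (intercept) = 7.36% − 0.36 × 8.9023% = 4.1552%
E(R_Varden) = R_f + β × MRP = 4.1552% + 2.25 × 8.9023% = 24.19%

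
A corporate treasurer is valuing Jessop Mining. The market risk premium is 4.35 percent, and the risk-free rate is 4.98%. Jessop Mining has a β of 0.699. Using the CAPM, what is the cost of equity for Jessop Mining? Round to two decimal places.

8.02%

E(R) = R_f + β × MRP = 4.98% + 0.699 × 4.35% = 8.02%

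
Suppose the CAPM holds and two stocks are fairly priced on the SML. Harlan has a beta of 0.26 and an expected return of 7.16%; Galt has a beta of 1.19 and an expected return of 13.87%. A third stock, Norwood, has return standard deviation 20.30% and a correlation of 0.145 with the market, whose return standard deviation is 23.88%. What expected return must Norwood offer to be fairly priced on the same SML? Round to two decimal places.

MRP = (13.87% − 7.16%) / (1.19 − 0.26) = 7.2151%
R_f = 7.16% − 0.26 × 7.2151% = 5.2841%
β_Norwood = ρ·σ_i/σ_m = 0.145 × 20.30 / 23.88 = 0.1233
E(R_Norwood) = R_f + β × MRP = 5.2841% + 0.1233 × 7.2151% = 6.17%

6.17%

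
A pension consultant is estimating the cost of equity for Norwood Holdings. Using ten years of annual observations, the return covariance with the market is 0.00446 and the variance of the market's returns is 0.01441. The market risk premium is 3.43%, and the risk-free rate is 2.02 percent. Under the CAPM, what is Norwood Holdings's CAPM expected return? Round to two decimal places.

β = Cov(R_i, R_m) / Var(R_m) = 0.00446 / 0.01441 = 0.3095
E(R) = R_f + β × MRP = 2.02% + 0.3095 × 3.43% = 3.08%

3.08%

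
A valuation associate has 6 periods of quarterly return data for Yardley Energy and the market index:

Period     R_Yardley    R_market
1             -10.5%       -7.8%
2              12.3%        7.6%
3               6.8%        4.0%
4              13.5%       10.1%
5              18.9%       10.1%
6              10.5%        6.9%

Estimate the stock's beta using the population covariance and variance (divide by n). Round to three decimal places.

Mean R_i = (-10.5 + 12.3 + 6.8 + 13.5 + 18.9 + 10.5) / 6 = 8.5833%
Mean R_m = (-7.8 + 7.6 + 4.0 + 10.1 + 10.1 + 6.9) / 6 = 5.1500%
Σ(R_i − R̄_i)(R_m − R̄_m) = 337.0450  ⇒  Cov = 337.0450 / 6 = 56.1742
Σ(R_m − R̄_m)² = 227.0950  ⇒  Var(R_m) = 227.0950 / 6 = 37.8492
β = Cov / Var(R_m) = 56.1742 / 37.8492 = 1.4842

1.484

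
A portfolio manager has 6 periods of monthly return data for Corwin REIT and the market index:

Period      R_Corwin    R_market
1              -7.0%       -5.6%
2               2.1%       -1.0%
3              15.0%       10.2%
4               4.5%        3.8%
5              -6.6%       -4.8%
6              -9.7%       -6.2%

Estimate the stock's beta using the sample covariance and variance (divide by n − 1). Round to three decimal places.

Mean R_i = (-7.0 + 2.1 + 15.0 + 4.5 − 6.6 − 9.7) / 6 = -0.2833%
Mean R_m = (-5.6 − 1.0 + 10.2 + 3.8 − 4.8 − 6.2) / 6 = -0.6000%
Σ(R_i − R̄_i)(R_m − R̄_m) = 298.0000  ⇒  Cov = 298.0000 / 5 = 59.6000
Σ(R_m − R̄_m)² = 210.1600  ⇒  Var(R_m) = 210.1600 / 5 = 42.0320
β = Cov / Var(R_m) = 59.6000 / 42.0320 = 1.4180

1.418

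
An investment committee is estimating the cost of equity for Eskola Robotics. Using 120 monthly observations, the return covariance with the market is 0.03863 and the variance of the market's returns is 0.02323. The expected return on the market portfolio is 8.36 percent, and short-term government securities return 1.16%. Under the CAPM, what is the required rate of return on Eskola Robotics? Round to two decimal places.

13.13%

β = Cov(R_i, R_m) / Var(R_m) = 0.03863 / 0.02323 = 1.6629
MRP = 8.36% − 1.16% = 7.20%
E(R) = R_f + β × MRP = 1.16% + 1.6629 × 7.20% = 13.13%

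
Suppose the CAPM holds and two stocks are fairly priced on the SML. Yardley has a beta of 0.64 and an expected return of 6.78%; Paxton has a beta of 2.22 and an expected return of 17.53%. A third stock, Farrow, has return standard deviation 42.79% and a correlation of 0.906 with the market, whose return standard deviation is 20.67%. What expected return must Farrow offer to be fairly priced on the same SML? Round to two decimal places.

15.19%

MRP = (17.53% − 6.78%) / (2.22 − 0.64) = 6.8038%
R_f = 6.78% − 0.64 × 6.8038% = 2.4256%
β_Farrow = ρ·σ_i/σ_m = 0.906 × 42.79 / 20.67 = 1.8756
E(R_Farrow) = R_f + β × MRP = 2.4256% + 1.8756 × 6.8038% = 15.19%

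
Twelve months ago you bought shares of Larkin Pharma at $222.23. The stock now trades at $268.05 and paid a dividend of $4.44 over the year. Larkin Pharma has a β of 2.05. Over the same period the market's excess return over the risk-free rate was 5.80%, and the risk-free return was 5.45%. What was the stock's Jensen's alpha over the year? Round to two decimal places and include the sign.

Realised HPR = (P1 + D1 − P0) / P0 = (268.05 + 4.44 − 222.23) / 222.23 = 50.26 / 222.23 = 22.6162%
CAPM required = R_f + β·MRP = 5.45% + 2.05 × 5.80% = 17.3400%
α = realised − required = 22.6162% − 17.3400% = +5.28%

+5.28%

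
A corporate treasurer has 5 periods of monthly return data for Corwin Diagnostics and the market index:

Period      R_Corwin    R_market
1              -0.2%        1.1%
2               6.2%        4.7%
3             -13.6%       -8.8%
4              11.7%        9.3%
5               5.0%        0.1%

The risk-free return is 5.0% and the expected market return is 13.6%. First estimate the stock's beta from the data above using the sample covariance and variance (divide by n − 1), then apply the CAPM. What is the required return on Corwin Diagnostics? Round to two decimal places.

Mean R_i = (-0.2 + 6.2 − 13.6 + 11.7 + 5.0) / 5 = 1.8200%
Mean R_m = (1.1 + 4.7 − 8.8 + 9.3 + 0.1) / 5 = 1.2800%
Σ(R_i − R̄_i)(R_m − R̄_m) = 246.2620  ⇒  Cov = 246.2620 / 4 = 61.5655
Σ(R_m − R̄_m)² = 179.0480  ⇒  Var(R_m) = 179.0480 / 4 = 44.7620
β = Cov / Var(R_m) = 61.5655 / 44.7620 = 1.3754
MRP = 13.6% − 5.0% = 8.60%
E(R) = R_f + β × MRP = 5.0% + 1.3754 × 8.6% = 16.83%

16.83%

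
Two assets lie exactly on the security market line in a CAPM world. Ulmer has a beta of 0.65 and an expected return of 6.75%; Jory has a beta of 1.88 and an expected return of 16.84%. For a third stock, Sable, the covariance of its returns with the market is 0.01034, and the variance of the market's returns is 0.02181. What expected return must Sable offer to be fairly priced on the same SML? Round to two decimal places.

MRP = (16.84% − 6.75%) / (1.88 − 0.65) = 8.2033%
R_f = 6.75% − 0.65 × 8.2033% = 1.4179%
β_Sable = Cov / Var(R_m) = 0.01034 / 0.02181 = 0.4741
E(R_Sable) = R_f + β × MRP = 1.4179% + 0.4741 × 8.2033% = 5.31%

5.31%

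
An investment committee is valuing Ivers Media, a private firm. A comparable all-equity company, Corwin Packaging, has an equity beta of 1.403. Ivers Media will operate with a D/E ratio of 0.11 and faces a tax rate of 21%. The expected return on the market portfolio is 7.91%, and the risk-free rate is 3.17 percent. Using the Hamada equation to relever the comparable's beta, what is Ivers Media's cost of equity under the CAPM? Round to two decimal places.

β_L = β_U × [1 + (1 − t)(D/E)] = 1.403 × [1 + (1 − 0.21) × 0.11]
    = 1.403 × [1 + 0.79 × 0.11] = 1.403 × 1.0869 = 1.5249
MRP = 7.91% − 3.17% = 4.74%
E(R) = R_f + β_L × MRP = 3.17% + 1.5249 × 4.74% = 10.40%

10.40%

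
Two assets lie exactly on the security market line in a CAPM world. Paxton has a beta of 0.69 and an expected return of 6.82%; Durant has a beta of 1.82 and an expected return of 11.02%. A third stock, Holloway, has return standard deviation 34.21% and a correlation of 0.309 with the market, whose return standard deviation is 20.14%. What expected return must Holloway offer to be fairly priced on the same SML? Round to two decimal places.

MRP = (11.02% − 6.82%) / (1.82 − 0.69) = 3.7168%
R_f = 6.82% − 0.69 × 3.7168% = 4.2554%
β_Holloway = ρ·σ_i/σ_m = 0.309 × 34.21 / 20.14 = 0.5249
E(R_Holloway) = R_f + β × MRP = 4.2554% + 0.5249 × 3.7168% = 6.21%

6.21%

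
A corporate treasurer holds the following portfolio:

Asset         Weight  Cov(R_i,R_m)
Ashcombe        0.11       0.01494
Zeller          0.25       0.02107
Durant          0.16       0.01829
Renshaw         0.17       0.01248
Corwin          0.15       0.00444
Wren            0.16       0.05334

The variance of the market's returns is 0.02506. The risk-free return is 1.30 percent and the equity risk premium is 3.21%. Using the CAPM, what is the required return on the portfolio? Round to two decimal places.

β_Ashcombe = 0.01494 / 0.02506 = 0.5962
β_Zeller = 0.02107 / 0.02506 = 0.8408
β_Durant = 0.01829 / 0.02506 = 0.7298
β_Renshaw = 0.01248 / 0.02506 = 0.4980
β_Corwin = 0.00444 / 0.02506 = 0.1772
β_Wren = 0.05334 / 0.02506 = 2.1285
β_P = Σ w_i β_i = 0.11×0.5962 + 0.25×0.8408 + 0.16×0.7298 + 0.17×0.4980 + 0.15×0.1772 + 0.16×2.1285 = 0.8444
E(R_P) = R_f + β_P × MRP = 1.30% + 0.8444 × 3.21% = 4.01%

4.01%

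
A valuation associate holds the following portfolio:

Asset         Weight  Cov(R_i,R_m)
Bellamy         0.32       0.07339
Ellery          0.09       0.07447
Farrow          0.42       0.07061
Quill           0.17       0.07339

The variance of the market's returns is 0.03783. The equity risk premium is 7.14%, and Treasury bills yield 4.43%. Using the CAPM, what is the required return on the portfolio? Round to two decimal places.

β_Bellamy = 0.07339 / 0.03783 = 1.9400
β_Ellery = 0.07447 / 0.03783 = 1.9685
β_Farrow = 0.07061 / 0.03783 = 1.8665
β_Quill = 0.07339 / 0.03783 = 1.9400
β_P = Σ w_i β_i = 0.32×1.9400 + 0.09×1.9685 + 0.42×1.8665 + 0.17×1.9400 = 1.9117
E(R_P) = R_f + β_P × MRP = 4.43% + 1.9117 × 7.14% = 18.08%

18.08%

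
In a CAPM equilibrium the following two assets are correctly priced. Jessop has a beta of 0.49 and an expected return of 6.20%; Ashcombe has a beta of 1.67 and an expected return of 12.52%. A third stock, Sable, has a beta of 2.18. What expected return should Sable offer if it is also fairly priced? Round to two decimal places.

MRP (SML slope) = (12.52% − 6.20%) / (1.67 − 0.49) = 6.32% / 1.18 = 5.3559%
R_f (intercept) = 6.20% − 0.49 × 5.3559% = 3.5756%
E(R_Sable) = R_f + β × MRP = 3.5756% + 2.18 × 5.3559% = 15.25%

15.25%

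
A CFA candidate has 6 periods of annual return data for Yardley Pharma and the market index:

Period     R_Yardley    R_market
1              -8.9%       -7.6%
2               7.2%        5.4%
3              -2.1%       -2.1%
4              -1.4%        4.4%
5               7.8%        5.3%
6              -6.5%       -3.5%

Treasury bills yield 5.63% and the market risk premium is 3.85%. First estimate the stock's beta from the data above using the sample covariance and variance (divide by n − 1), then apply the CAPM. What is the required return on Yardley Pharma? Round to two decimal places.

Mean R_i = (-8.9 + 7.2 − 2.1 − 1.4 + 7.8 − 6.5) / 6 = -0.6500%
Mean R_m = (-7.6 + 5.4 − 2.1 + 4.4 + 5.3 − 3.5) / 6 = 0.3167%
Σ(R_i − R̄_i)(R_m − R̄_m) = 170.0950  ⇒  Cov = 170.0950 / 5 = 34.0190
Σ(R_m − R̄_m)² = 150.4283  ⇒  Var(R_m) = 150.4283 / 5 = 30.0857
β = Cov / Var(R_m) = 34.0190 / 30.0857 = 1.1307
E(R) = R_f + β × MRP = 5.63% + 1.1307 × 3.85% = 9.98%

9.98%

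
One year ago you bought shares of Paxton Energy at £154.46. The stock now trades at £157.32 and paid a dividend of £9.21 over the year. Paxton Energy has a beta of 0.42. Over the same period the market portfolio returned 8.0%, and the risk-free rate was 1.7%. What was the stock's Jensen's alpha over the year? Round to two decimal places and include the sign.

+3.47%

Realised HPR = (P1 + D1 − P0) / P0 = (157.32 + 9.21 − 154.46) / 154.46 = 12.07 / 154.46 = 7.8143%
MRP = 8.0% − 1.7% = 6.30%
CAPM required = R_f + β·MRP = 1.7% + 0.42 × 6.3% = 4.3460%
α = realised − required = 7.8143% − 4.3460% = +3.47%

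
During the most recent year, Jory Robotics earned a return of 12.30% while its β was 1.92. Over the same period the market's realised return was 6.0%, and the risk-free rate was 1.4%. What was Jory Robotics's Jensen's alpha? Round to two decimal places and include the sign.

Market excess return = 6.0% − 1.4% = 4.60%
CAPM benchmark = R_f + β(R_m − R_f) = 1.4% + 1.92 × 4.6% = 10.2320%
α = actual − benchmark = 12.30% − 10.2320% = +2.07%

+2.07%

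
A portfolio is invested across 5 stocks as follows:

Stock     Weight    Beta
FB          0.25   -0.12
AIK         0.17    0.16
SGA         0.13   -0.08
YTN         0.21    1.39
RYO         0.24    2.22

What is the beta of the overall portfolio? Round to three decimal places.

β_P = Σ w_i β_i = 0.25×-0.12 + 0.17×0.16 + 0.13×-0.08 + 0.21×1.39 + 0.24×2.22 = 0.8115

0.812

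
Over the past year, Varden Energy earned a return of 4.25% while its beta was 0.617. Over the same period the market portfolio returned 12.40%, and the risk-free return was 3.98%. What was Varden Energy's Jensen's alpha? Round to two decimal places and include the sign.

-4.93%

Market excess return = 12.40% − 3.98% = 8.42%
CAPM benchmark = R_f + β(R_m − R_f) = 3.98% + 0.617 × 8.42% = 9.17514%
α = actual − benchmark = 4.25% − 9.17514% = -4.93%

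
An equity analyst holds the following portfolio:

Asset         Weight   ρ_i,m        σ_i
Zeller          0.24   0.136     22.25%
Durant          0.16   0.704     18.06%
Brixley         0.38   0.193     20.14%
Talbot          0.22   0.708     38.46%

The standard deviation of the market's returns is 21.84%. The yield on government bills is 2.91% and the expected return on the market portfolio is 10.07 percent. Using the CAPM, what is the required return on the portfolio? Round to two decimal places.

β_Zeller = 0.136 × 22.25% / 21.84% = 0.1386
β_Durant = 0.704 × 18.06% / 21.84% = 0.5822
β_Brixley = 0.193 × 20.14% / 21.84% = 0.1780
β_Talbot = 0.708 × 38.46% / 21.84% = 1.2468
β_P = Σ w_i β_i = 0.24×0.1386 + 0.16×0.5822 + 0.38×0.1780 + 0.22×1.2468 = 0.4684
MRP = 10.07% − 2.91% = 7.16%
E(R_P) = R_f + β_P × MRP = 2.91% + 0.4684 × 7.16% = 6.26%

6.26%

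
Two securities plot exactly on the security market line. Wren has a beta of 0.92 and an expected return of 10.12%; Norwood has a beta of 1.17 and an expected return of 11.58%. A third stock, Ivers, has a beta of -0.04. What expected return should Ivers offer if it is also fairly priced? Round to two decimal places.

4.51%

MRP (SML slope) = (11.58% − 10.12%) / (1.17 − 0.92) = 1.46% / 0.25 = 5.8400%
R_f (intercept) = 10.12% − 0.92 × 5.8400% = 4.7472%
E(R_Ivers) = R_f + β × MRP = 4.7472% + -0.04 × 5.8400% = 4.51%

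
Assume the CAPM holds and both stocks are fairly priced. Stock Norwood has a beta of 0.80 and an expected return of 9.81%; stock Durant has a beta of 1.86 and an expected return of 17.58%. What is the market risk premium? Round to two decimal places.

Both satisfy E(R) = R_f + β·MRP, so the slope of the SML is
MRP = (17.58% − 9.81%) / (1.86 − 0.80) = 7.77% / 1.06 = 7.3302%

7.33%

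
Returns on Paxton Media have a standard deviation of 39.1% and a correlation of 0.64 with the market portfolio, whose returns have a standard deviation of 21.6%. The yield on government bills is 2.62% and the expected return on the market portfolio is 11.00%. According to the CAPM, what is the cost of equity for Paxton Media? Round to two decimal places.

β = ρ × σ_i / σ_m = 0.64 × 39.1% / 21.6% = 1.1585
MRP = 11.00% − 2.62% = 8.38%
E(R) = 2.62% + 1.1585 × 8.38% = 12.33%

12.33%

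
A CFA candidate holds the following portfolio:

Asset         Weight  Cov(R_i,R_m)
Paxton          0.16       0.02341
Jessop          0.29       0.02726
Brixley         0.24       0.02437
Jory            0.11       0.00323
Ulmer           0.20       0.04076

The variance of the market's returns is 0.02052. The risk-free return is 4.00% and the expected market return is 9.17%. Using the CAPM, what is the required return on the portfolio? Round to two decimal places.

10.55%

β_Paxton = 0.02341 / 0.02052 = 1.1408
β_Jessop = 0.02726 / 0.02052 = 1.3285
β_Brixley = 0.02437 / 0.02052 = 1.1876
β_Jory = 0.00323 / 0.02052 = 0.1574
β_Ulmer = 0.04076 / 0.02052 = 1.9864
β_P = Σ w_i β_i = 0.16×1.1408 + 0.29×1.3285 + 0.24×1.1876 + 0.11×0.1574 + 0.20×1.9864 = 1.2674
MRP = 9.17% − 4.00% = 5.17%
E(R_P) = R_f + β_P × MRP = 4.00% + 1.2674 × 5.17% = 10.55%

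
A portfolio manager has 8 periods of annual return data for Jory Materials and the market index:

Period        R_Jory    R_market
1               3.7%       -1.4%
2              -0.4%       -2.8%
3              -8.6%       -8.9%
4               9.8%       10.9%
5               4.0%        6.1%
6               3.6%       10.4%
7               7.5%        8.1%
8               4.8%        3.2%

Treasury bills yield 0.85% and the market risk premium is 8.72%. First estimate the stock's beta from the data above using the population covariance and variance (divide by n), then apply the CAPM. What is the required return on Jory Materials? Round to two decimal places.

6.86%

Mean R_i = (3.7 − 0.4 − 8.6 + 9.8 + 4.0 + 3.6 + 7.5 + 4.8) / 8 = 3.0500%
Mean R_m = (-1.4 − 2.8 − 8.9 + 10.9 + 6.1 + 10.4 + 8.1 + 3.2) / 8 = 3.2000%
Σ(R_i − R̄_i)(R_m − R̄_m) = 239.1700  ⇒  Cov = 239.1700 / 8 = 29.8963
Σ(R_m − R̄_m)² = 347.1200  ⇒  Var(R_m) = 347.1200 / 8 = 43.3900
β = Cov / Var(R_m) = 29.8963 / 43.3900 = 0.6890
E(R) = R_f + β × MRP = 0.85% + 0.6890 × 8.72% = 6.86%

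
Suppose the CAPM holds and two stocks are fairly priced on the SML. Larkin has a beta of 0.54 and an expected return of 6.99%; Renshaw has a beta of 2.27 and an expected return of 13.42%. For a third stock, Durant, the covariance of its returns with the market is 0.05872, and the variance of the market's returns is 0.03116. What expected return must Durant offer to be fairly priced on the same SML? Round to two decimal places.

11.99%

MRP = (13.42% − 6.99%) / (2.27 − 0.54) = 3.7168%
R_f = 6.99% − 0.54 × 3.7168% = 4.9829%
β_Durant = Cov / Var(R_m) = 0.05872 / 0.03116 = 1.8845
E(R_Durant) = R_f + β × MRP = 4.9829% + 1.8845 × 3.7168% = 11.99%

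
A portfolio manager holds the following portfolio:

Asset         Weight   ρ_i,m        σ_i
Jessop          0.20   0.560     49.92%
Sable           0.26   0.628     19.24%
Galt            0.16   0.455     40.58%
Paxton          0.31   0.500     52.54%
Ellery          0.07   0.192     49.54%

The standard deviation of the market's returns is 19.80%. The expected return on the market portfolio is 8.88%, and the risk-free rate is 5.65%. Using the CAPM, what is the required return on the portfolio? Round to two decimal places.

β_Jessop = 0.560 × 49.92% / 19.80% = 1.4119
β_Sable = 0.628 × 19.24% / 19.80% = 0.6102
β_Galt = 0.455 × 40.58% / 19.80% = 0.9325
β_Paxton = 0.500 × 52.54% / 19.80% = 1.3268
β_Ellery = 0.192 × 49.54% / 19.80% = 0.4804
β_P = Σ w_i β_i = 0.20×1.4119 + 0.26×0.6102 + 0.16×0.9325 + 0.31×1.3268 + 0.07×0.4804 = 1.0352
MRP = 8.88% − 5.65% = 3.23%
E(R_P) = R_f + β_P × MRP = 5.65% + 1.0352 × 3.23% = 8.99%

8.99%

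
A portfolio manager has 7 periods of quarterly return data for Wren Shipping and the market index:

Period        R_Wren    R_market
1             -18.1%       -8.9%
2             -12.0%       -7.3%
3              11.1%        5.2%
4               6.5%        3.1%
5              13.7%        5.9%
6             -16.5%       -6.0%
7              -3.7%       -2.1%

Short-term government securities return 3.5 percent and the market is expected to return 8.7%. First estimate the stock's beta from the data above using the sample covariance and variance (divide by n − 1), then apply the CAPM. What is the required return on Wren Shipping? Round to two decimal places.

Mean R_i = (-18.1 − 12.0 + 11.1 + 6.5 + 13.7 − 16.5 − 3.7) / 7 = -2.7143%
Mean R_m = (-8.9 − 7.3 + 5.2 + 3.1 + 5.9 − 6.0 − 2.1) / 7 = -1.4429%
Σ(R_i − R̄_i)(R_m − R̄_m) = 486.7457  ⇒  Cov = 486.7457 / 6 = 81.1243
Σ(R_m − R̄_m)² = 229.7971  ⇒  Var(R_m) = 229.7971 / 6 = 38.2995
β = Cov / Var(R_m) = 81.1243 / 38.2995 = 2.1182
MRP = 8.7% − 3.5% = 5.20%
E(R) = R_f + β × MRP = 3.5% + 2.1182 × 5.2% = 14.51%

14.51%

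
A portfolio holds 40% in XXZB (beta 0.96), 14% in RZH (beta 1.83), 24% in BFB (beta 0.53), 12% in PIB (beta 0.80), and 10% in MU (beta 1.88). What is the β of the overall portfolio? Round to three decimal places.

1.051

β_P = Σ w_i β_i = 0.40×0.96 + 0.14×1.83 + 0.24×0.53 + 0.12×0.80 + 0.10×1.88 = 1.0514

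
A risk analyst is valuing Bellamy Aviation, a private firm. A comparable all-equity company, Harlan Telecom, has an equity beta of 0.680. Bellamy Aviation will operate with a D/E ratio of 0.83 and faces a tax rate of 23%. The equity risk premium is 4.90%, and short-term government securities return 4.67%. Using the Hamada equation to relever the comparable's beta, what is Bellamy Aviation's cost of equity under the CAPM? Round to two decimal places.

β_L = β_U × [1 + (1 − t)(D/E)] = 0.680 × [1 + (1 − 0.23) × 0.83]
    = 0.680 × [1 + 0.77 × 0.83] = 0.680 × 1.6391 = 1.1146
E(R) = R_f + β_L × MRP = 4.67% + 1.1146 × 4.90% = 10.13%

10.13%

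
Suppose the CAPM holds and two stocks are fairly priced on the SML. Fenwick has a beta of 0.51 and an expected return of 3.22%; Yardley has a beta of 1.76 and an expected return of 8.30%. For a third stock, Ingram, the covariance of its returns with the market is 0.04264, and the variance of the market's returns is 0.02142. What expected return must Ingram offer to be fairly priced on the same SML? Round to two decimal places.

MRP = (8.30% − 3.22%) / (1.76 − 0.51) = 4.0640%
R_f = 3.22% − 0.51 × 4.0640% = 1.1474%
β_Ingram = Cov / Var(R_m) = 0.04264 / 0.02142 = 1.9907
E(R_Ingram) = R_f + β × MRP = 1.1474% + 1.9907 × 4.0640% = 9.24%

9.24%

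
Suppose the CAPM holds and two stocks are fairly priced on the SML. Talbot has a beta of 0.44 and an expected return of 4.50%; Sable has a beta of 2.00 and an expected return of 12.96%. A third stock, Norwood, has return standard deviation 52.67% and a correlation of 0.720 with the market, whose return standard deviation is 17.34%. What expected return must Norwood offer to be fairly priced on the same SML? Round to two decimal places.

13.97%

MRP = (12.96% − 4.50%) / (2.00 − 0.44) = 5.4231%
R_f = 4.50% − 0.44 × 5.4231% = 2.1138%
β_Norwood = ρ·σ_i/σ_m = 0.720 × 52.67 / 17.34 = 2.1870
E(R_Norwood) = R_f + β × MRP = 2.1138% + 2.1870 × 5.4231% = 13.97%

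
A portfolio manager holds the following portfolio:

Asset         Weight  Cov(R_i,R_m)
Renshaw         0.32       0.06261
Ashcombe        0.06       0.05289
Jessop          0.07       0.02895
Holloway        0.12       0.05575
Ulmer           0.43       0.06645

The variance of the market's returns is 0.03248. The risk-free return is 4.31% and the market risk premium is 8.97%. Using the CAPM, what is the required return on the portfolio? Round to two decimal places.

21.02%

β_Renshaw = 0.06261 / 0.03248 = 1.9276
β_Ashcombe = 0.05289 / 0.03248 = 1.6284
β_Jessop = 0.02895 / 0.03248 = 0.8913
β_Holloway = 0.05575 / 0.03248 = 1.7164
β_Ulmer = 0.06645 / 0.03248 = 2.0459
β_P = Σ w_i β_i = 0.32×1.9276 + 0.06×1.6284 + 0.07×0.8913 + 0.12×1.7164 + 0.43×2.0459 = 1.8626
E(R_P) = R_f + β_P × MRP = 4.31% + 1.8626 × 8.97% = 21.02%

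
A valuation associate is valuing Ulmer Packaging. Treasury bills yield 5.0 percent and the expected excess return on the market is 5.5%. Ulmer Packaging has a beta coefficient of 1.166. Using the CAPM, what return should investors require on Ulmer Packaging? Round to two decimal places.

11.41%

E(R) = R_f + β × MRP = 5.0% + 1.166 × 5.5% = 11.41%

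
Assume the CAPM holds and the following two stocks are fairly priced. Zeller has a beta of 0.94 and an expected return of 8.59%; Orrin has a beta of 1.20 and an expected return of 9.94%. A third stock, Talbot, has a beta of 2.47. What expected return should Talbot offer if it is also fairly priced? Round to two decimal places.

16.53%

MRP (SML slope) = (9.94% − 8.59%) / (1.20 − 0.94) = 1.35% / 0.26 = 5.1923%
R_f (intercept) = 8.59% − 0.94 × 5.1923% = 3.7092%
E(R_Talbot) = R_f + β × MRP = 3.7092% + 2.47 × 5.1923% = 16.53%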